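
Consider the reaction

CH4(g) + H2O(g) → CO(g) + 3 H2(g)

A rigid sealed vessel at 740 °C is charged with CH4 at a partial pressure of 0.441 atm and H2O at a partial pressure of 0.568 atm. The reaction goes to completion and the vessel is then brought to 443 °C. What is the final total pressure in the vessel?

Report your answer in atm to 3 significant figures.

1.34 atm

Because the vessel is rigid and T is held at 740 °C, work the stoichiometry in partial pressures (P_i = n_iRT/V).
P(H2O) required for 0.441 atm of CH4 = (1/1) × 0.441 = 0.4410 atm; available 0.568 atm, so CH4 is limiting.
P(H2O) remaining = 0.568 − (1/1) × 0.441 = 0.1270 atm
P(gaseous products) = (1+3)/1 × 0.441 = 1.764 atm
P_total at 740 °C = 0.1270 + 1.764 = 1.891 atm
Scaling to 443 °C: P = 1.891 × 716.15/1013.15 = 1.337 atm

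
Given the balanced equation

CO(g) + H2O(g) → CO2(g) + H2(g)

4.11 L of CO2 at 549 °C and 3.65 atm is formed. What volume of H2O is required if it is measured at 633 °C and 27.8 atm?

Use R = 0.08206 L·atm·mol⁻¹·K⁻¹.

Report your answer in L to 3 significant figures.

n(CO2) = PV/RT = (3.65 × 4.11) / (0.08206 × 822.15) = 0.2224 mol
n(H2O) = (1/1) × 0.2224 = 0.2224 mol
V = nRT/P = 0.2224 × 0.08206 × 906.15 / 27.8 = 0.5949 L

0.595 L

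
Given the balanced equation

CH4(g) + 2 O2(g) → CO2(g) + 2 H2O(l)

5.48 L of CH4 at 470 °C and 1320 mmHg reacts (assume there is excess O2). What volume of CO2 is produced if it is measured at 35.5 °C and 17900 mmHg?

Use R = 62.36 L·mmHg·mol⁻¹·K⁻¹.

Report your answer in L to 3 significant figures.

0.168 L

n(CH4) = PV/RT = (1320 × 5.48) / (62.36 × 743.15) = 0.1561 mol
n(CO2) = (1/1) × 0.1561 = 0.1561 mol
V = nRT/P = 0.1561 × 62.36 × 308.65 / 17900 = 0.1679 L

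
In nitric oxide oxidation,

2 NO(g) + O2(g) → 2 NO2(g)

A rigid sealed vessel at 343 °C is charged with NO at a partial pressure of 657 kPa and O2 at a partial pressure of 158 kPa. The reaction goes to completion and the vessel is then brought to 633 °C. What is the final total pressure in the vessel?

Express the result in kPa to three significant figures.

966 kPa

At constant V, partial pressures at 343 °C are proportional to moles, so apply stoichiometry directly to pressures.
P(O2) required for 657 kPa of NO = (1/2) × 657 = 328.5 kPa; available 158 kPa, so O2 is limiting.
P(NO) remaining = 657 − (2/1) × 158 = 341.0 kPa
P(gaseous products) = (2)/1 × 158 = 316.0 kPa
P_total at 343 °C = 341.0 + 316.0 = 657.0 kPa
Scaling to 633 °C: P = 657.0 × 906.15/616.15 = 966.2 kPa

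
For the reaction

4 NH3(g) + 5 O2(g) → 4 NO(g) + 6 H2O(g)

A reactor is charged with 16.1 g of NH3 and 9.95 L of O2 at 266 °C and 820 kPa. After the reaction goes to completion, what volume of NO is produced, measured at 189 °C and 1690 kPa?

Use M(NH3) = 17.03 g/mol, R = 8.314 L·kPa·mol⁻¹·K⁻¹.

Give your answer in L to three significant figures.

2.15 L

n(NH3) = 16.1 / 17.03 = 0.9454 mol
n(O2) = PV/RT = (820 × 9.95) / (8.314 × 539.15) = 1.820 mol
For 0.9454 mol NH3, stoichiometry requires (5/4) × 0.9454 = 1.182 mol O2; 1.820 mol is available, so NH3 is limiting.
n(NO) = (4/4) × 0.9454 = 0.9454 mol
V(NO) = nRT/P = 0.9454 × 8.314 × 462.15 / 1690 = 2.149 L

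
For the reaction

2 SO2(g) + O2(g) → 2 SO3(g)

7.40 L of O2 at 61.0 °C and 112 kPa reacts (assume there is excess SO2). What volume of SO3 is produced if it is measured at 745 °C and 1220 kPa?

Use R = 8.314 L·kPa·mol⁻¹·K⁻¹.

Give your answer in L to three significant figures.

n(O2) = PV/RT = (112 × 7.40) / (8.314 × 334.15) = 0.2983 mol
n(SO3) = (2/1) × 0.2983 = 0.5966 mol
V = nRT/P = 0.5966 × 8.314 × 1018.15 / 1220 = 4.139 L

4.14 L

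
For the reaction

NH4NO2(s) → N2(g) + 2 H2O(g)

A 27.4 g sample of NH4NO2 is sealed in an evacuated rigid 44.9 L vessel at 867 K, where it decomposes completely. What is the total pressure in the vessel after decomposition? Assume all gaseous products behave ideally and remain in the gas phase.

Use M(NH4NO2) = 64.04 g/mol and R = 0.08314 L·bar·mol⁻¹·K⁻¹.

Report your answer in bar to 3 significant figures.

2.06 bar

n(NH4NO2) = 27.4 / 64.04 = 0.4279 mol
n(gas produced) = (3/1) × 0.4279 = 1.284 mol
P = nRT/V = 1.284 × 0.08314 × 867 / 44.9 = 2.061 bar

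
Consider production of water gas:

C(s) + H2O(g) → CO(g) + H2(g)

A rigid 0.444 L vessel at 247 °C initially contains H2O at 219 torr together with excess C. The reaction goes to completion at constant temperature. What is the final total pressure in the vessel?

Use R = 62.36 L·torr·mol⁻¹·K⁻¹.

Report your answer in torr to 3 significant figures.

At constant T and V, P ∝ n(gas): 1 mol gas → 2 mol gas.
P_final = (2/1) × 219 = 438.0 torr

438 torr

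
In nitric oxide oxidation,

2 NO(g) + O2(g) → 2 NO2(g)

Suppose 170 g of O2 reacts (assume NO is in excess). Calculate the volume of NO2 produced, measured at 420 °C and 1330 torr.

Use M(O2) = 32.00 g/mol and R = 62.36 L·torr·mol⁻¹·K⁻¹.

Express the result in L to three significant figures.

n(O2) = 170.0 / 32.00 = 5.312 mol
n(NO2) = (2/1) × 5.312 = 10.62 mol
V = nRT/P = 10.62 × 62.36 × 693.15 / 1330 = 345.1 L

345 L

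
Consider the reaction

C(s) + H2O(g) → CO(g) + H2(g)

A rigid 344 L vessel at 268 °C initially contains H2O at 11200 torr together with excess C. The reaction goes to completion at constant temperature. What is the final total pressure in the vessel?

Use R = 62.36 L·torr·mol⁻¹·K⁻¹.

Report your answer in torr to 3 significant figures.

22400 torr

Rigid vessel, constant T ⇒ P scales with total gas moles (1 → 2).
P_final = (2/1) × 11200 = 22400 torr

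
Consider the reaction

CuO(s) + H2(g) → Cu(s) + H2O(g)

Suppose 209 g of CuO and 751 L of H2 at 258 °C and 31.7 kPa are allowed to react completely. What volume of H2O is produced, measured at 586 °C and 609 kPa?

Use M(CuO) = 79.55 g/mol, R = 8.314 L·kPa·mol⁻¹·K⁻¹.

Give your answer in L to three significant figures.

n(CuO) = 209 / 79.55 = 2.627 mol
n(H2) = PV/RT = (31.7 × 751) / (8.314 × 531.15) = 5.391 mol
For 2.627 mol CuO, stoichiometry requires (1/1) × 2.627 = 2.627 mol H2; 5.391 mol is available, so CuO is limiting.
n(H2O) = (1/1) × 2.627 = 2.627 mol
V(H2O) = nRT/P = 2.627 × 8.314 × 859.15 / 609 = 30.81 L

30.8 L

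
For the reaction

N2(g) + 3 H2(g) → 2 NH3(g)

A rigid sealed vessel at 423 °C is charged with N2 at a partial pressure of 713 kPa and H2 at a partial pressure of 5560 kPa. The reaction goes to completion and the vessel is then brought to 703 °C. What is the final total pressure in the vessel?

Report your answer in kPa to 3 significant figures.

6800 kPa

At constant V, partial pressures at 423 °C are proportional to moles, so apply stoichiometry directly to pressures.
P(H2) required for 713 kPa of N2 = (3/1) × 713 = 2139 kPa; available 5560 kPa, so N2 is limiting.
P(H2) remaining = 5560 − (3/1) × 713 = 3421 kPa
P(gaseous products) = (2)/1 × 713 = 1426 kPa
P_total at 423 °C = 3421 + 1426 = 4847 kPa
Scaling to 703 °C: P = 4847 × 976.15/696.15 = 6797 kPa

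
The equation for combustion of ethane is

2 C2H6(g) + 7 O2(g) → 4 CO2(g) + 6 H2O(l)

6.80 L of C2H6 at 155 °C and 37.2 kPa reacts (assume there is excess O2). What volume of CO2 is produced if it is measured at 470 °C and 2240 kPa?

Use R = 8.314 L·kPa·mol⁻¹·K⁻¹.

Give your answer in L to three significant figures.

n(C2H6) = PV/RT = (37.2 × 6.80) / (8.314 × 428.15) = 0.07106 mol
n(CO2) = (4/2) × 0.07106 = 0.1421 mol
V = nRT/P = 0.1421 × 8.314 × 743.15 / 2240 = 0.3920 L

0.392 L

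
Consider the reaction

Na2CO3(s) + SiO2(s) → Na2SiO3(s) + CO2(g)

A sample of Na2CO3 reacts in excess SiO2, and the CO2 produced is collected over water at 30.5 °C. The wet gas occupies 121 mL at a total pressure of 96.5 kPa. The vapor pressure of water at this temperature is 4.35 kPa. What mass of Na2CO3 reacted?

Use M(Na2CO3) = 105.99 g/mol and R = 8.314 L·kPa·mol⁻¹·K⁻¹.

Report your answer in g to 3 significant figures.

0.468 g

P(CO2) = 96.5 − 4.35 = 92.15 kPa
n(CO2) = PV/RT = (92.15 × 0.1210) / (8.314 × 303.65) = 0.004417 mol
n(Na2CO3) = (1/1) × 0.004417 = 0.004417 mol
m(Na2CO3) = 0.004417 × 105.99 = 0.4682 g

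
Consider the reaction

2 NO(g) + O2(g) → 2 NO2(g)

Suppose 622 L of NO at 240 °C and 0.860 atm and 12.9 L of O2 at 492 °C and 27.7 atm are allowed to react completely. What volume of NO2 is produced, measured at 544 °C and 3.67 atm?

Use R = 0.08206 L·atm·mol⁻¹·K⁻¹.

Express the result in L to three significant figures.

n(NO) = PV/RT = (0.860 × 622) / (0.08206 × 513.15) = 12.70 mol
n(O2) = PV/RT = (27.7 × 12.9) / (0.08206 × 765.15) = 5.691 mol
For 12.70 mol NO, stoichiometry requires (1/2) × 12.70 = 6.350 mol O2; 5.691 mol is available, so O2 is limiting.
n(NO2) = (2/1) × 5.691 = 11.38 mol
V(NO2) = nRT/P = 11.38 × 0.08206 × 817.15 / 3.67 = 207.9 L

208 L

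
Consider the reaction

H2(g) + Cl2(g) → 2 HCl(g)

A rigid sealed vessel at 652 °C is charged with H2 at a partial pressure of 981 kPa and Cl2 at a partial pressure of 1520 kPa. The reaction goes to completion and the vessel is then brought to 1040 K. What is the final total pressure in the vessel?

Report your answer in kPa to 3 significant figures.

With V and T fixed, P_i ∝ n_i, so the mole ratios apply directly to partial pressures at 652 °C.
P(Cl2) required for 981 kPa of H2 = (1/1) × 981 = 981.0 kPa; available 1520 kPa, so H2 is limiting.
P(Cl2) remaining = 1520 − (1/1) × 981 = 539.0 kPa
P(gaseous products) = (2)/1 × 981 = 1962 kPa
P_total at 652 °C = 539.0 + 1962 = 2501 kPa
Scaling to 1040 K: P = 2501 × 1040/925.15 = 2811 kPa

2810 kPa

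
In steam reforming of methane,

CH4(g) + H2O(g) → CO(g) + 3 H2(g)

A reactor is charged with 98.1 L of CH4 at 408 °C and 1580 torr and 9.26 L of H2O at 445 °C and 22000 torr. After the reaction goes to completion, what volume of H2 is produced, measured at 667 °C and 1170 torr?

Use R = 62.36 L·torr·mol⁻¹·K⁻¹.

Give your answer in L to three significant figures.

549 L

n(CH4) = PV/RT = (1580 × 98.1) / (62.36 × 681.15) = 3.649 mol
n(H2O) = PV/RT = (22000 × 9.26) / (62.36 × 718.15) = 4.549 mol
For 3.649 mol CH4, stoichiometry requires (1/1) × 3.649 = 3.649 mol H2O; 4.549 mol is available, so CH4 is limiting.
n(H2) = (3/1) × 3.649 = 10.95 mol
V(H2) = nRT/P = 10.95 × 62.36 × 940.15 / 1170 = 548.7 L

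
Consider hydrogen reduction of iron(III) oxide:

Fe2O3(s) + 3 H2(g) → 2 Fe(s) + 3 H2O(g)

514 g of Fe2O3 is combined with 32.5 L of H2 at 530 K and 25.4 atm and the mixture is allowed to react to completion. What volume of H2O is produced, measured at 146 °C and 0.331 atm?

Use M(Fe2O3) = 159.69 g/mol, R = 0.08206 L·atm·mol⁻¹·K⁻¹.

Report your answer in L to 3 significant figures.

n(Fe2O3) = 514 / 159.69 = 3.219 mol
n(H2) = PV/RT = (25.4 × 32.5) / (0.08206 × 530) = 18.98 mol
For 3.219 mol Fe2O3, stoichiometry requires (3/1) × 3.219 = 9.657 mol H2; 18.98 mol is available, so Fe2O3 is limiting.
n(H2O) = (3/1) × 3.219 = 9.657 mol
V(H2O) = nRT/P = 9.657 × 0.08206 × 419.15 / 0.331 = 1003 L

1000 L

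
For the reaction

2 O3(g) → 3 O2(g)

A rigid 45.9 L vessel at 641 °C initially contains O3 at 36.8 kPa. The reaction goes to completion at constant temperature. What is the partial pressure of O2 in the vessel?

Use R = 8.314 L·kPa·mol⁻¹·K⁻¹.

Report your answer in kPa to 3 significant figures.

n(O3)₀ = PV/RT = (36.8 × 45.9) / (8.314 × 914.15) = 0.2222 mol
n(O2) = (3/2) × 0.2222 = 0.3333 mol
P(O2) = nRT/V = 0.3333 × 8.314 × 914.15 / 45.9 = 55.19 kPa

55.2 kPa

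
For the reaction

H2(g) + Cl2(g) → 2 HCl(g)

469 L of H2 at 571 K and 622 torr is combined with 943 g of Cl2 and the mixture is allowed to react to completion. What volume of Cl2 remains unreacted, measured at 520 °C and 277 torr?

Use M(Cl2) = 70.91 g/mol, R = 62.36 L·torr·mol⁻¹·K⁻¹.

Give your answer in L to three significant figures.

n(H2) = PV/RT = (622 × 469) / (62.36 × 571) = 8.193 mol
n(Cl2) = 943 / 70.91 = 13.30 mol
For 8.193 mol H2, stoichiometry requires (1/1) × 8.193 = 8.193 mol Cl2; 13.30 mol is available, so H2 is limiting.
n(Cl2) consumed = (1/1) × 8.193 = 8.193 mol; remaining = 13.30 − 8.193 = 5.107 mol
V(Cl2) = nRT/P = 5.107 × 62.36 × 793.15 / 277 = 911.9 L

912 L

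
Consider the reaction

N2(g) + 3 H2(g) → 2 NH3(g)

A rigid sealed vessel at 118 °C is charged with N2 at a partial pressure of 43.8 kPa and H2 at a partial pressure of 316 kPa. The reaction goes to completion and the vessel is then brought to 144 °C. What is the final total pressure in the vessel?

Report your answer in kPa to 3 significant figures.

290 kPa

With V and T fixed, P_i ∝ n_i, so the mole ratios apply directly to partial pressures at 118 °C.
P(H2) required for 43.8 kPa of N2 = (3/1) × 43.8 = 131.4 kPa; available 316 kPa, so N2 is limiting.
P(H2) remaining = 316 − (3/1) × 43.8 = 184.6 kPa
P(gaseous products) = (2)/1 × 43.8 = 87.60 kPa
P_total at 118 °C = 184.6 + 87.60 = 272.2 kPa
Scaling to 144 °C: P = 272.2 × 417.15/391.15 = 290.3 kPa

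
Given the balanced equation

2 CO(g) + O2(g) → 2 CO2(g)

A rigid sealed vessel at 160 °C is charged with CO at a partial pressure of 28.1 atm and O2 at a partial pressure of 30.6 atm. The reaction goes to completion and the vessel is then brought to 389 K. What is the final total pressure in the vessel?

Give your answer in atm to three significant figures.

With V and T fixed, P_i ∝ n_i, so the mole ratios apply directly to partial pressures at 160 °C.
P(O2) required for 28.1 atm of CO = (1/2) × 28.1 = 14.05 atm; available 30.6 atm, so CO is limiting.
P(O2) remaining = 30.6 − (1/2) × 28.1 = 16.55 atm
P(gaseous products) = (2)/2 × 28.1 = 28.10 atm
P_total at 160 °C = 16.55 + 28.10 = 44.65 atm
Scaling to 389 K: P = 44.65 × 389/433.15 = 40.10 atm

40.1 atm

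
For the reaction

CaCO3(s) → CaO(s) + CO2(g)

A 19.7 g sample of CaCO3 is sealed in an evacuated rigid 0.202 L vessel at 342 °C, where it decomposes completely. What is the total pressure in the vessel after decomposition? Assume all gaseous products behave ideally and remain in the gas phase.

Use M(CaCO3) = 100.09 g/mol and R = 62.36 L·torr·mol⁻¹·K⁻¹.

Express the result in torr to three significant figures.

37400 torr

n(CaCO3) = 19.7 / 100.09 = 0.1968 mol
n(gas produced) = (1/1) × 0.1968 = 0.1968 mol
P = nRT/V = 0.1968 × 62.36 × 615.15 / 0.202 = 37370 torr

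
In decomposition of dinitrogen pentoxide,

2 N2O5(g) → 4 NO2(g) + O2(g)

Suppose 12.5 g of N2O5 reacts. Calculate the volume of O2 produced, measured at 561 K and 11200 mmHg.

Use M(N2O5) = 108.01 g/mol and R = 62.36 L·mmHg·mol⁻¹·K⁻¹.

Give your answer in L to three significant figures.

n(N2O5) = 12.50 / 108.01 = 0.1157 mol
n(O2) = (1/2) × 0.1157 = 0.05785 mol
V = nRT/P = 0.05785 × 62.36 × 561 / 11200 = 0.1807 L

0.181 L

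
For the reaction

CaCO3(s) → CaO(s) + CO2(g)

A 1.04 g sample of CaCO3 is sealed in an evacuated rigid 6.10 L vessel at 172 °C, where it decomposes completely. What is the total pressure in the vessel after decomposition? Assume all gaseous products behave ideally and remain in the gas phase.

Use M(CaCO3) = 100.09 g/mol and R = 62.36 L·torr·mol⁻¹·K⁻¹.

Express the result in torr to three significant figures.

47.3 torr

n(CaCO3) = 1.04 / 100.09 = 0.01039 mol
n(gas produced) = (1/1) × 0.01039 = 0.01039 mol
P = nRT/V = 0.01039 × 62.36 × 445.15 / 6.10 = 47.28 torr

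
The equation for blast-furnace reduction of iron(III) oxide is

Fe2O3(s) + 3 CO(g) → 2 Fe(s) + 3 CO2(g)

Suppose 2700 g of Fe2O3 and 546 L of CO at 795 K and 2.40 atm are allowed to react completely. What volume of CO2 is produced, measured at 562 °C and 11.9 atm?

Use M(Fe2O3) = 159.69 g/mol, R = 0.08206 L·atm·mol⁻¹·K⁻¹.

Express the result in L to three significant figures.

n(Fe2O3) = 2700 / 159.69 = 16.91 mol
n(CO) = PV/RT = (2.40 × 546) / (0.08206 × 795) = 20.09 mol
For 16.91 mol Fe2O3, stoichiometry requires (3/1) × 16.91 = 50.73 mol CO; 20.09 mol is available, so CO is limiting.
n(CO2) = (3/3) × 20.09 = 20.09 mol
V(CO2) = nRT/P = 20.09 × 0.08206 × 835.15 / 11.9 = 115.7 L

116 L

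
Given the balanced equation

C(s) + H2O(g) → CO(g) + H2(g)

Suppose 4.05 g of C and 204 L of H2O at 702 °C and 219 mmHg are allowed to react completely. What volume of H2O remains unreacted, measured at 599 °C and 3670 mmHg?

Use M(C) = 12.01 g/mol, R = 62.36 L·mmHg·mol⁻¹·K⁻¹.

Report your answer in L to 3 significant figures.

n(C) = 4.05 / 12.01 = 0.3372 mol
n(H2O) = PV/RT = (219 × 204) / (62.36 × 975.15) = 0.7347 mol
For 0.3372 mol C, stoichiometry requires (1/1) × 0.3372 = 0.3372 mol H2O; 0.7347 mol is available, so C is limiting.
n(H2O) consumed = (1/1) × 0.3372 = 0.3372 mol; remaining = 0.7347 − 0.3372 = 0.3975 mol
V(H2O) = nRT/P = 0.3975 × 62.36 × 872.15 / 3670 = 5.891 L

5.89 L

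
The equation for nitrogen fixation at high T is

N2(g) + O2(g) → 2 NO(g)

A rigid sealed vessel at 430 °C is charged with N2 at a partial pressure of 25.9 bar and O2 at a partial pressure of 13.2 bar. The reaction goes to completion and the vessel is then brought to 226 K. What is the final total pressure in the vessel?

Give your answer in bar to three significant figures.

12.6 bar

With V and T fixed, P_i ∝ n_i, so the mole ratios apply directly to partial pressures at 430 °C.
P(O2) required for 25.9 bar of N2 = (1/1) × 25.9 = 25.90 bar; available 13.2 bar, so O2 is limiting.
P(N2) remaining = 25.9 − (1/1) × 13.2 = 12.70 bar
P(gaseous products) = (2)/1 × 13.2 = 26.40 bar
P_total at 430 °C = 12.70 + 26.40 = 39.10 bar
Scaling to 226 K: P = 39.10 × 226/703.15 = 12.57 bar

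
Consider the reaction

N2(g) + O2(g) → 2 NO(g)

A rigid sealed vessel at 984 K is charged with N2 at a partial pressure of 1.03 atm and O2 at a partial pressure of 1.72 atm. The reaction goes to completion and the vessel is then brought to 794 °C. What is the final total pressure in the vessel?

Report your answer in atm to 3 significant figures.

2.98 atm

Because the vessel is rigid and T is held at 984 K, work the stoichiometry in partial pressures (P_i = n_iRT/V).
P(O2) required for 1.03 atm of N2 = (1/1) × 1.03 = 1.030 atm; available 1.72 atm, so N2 is limiting.
P(O2) remaining = 1.72 − (1/1) × 1.03 = 0.6900 atm
P(gaseous products) = (2)/1 × 1.03 = 2.060 atm
P_total at 984 K = 0.6900 + 2.060 = 2.750 atm
Scaling to 794 °C: P = 2.750 × 1067.15/984 = 2.982 atm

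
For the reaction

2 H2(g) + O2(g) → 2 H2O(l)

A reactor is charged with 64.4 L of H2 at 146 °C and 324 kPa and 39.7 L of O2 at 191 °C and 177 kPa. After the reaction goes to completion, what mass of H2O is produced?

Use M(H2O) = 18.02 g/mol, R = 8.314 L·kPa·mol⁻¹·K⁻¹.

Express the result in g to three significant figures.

65.6 g

n(H2) = PV/RT = (324 × 64.4) / (8.314 × 419.15) = 5.988 mol
n(O2) = PV/RT = (177 × 39.7) / (8.314 × 464.15) = 1.821 mol
For 5.988 mol H2, stoichiometry requires (1/2) × 5.988 = 2.994 mol O2; 1.821 mol is available, so O2 is limiting.
n(H2O) = (2/1) × 1.821 = 3.642 mol
m(H2O) = 3.642 × 18.02 = 65.63 g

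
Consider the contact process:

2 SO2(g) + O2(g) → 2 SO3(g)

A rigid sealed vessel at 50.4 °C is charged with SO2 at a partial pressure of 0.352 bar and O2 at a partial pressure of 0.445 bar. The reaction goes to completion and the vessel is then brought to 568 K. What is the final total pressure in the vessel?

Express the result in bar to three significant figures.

1.09 bar

Because the vessel is rigid and T is held at 50.4 °C, work the stoichiometry in partial pressures (P_i = n_iRT/V).
P(O2) required for 0.352 bar of SO2 = (1/2) × 0.352 = 0.1760 bar; available 0.445 bar, so SO2 is limiting.
P(O2) remaining = 0.445 − (1/2) × 0.352 = 0.2690 bar
P(gaseous products) = (2)/2 × 0.352 = 0.3520 bar
P_total at 50.4 °C = 0.2690 + 0.3520 = 0.6210 bar
Scaling to 568 K: P = 0.6210 × 568/323.55 = 1.090 bar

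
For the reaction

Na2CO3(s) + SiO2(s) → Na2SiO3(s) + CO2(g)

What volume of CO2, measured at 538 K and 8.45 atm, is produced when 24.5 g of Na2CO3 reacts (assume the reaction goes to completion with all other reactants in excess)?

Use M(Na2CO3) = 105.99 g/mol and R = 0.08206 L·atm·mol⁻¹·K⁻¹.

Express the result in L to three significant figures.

n(Na2CO3) = 24.50 / 105.99 = 0.2312 mol
n(CO2) = (1/1) × 0.2312 = 0.2312 mol
V = nRT/P = 0.2312 × 0.08206 × 538 / 8.45 = 1.208 L

1.21 L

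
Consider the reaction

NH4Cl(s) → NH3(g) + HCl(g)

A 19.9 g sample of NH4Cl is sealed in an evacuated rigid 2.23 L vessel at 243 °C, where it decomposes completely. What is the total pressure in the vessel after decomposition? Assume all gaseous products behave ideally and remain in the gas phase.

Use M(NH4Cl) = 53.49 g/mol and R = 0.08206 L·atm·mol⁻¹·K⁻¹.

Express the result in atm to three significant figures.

n(NH4Cl) = 19.9 / 53.49 = 0.3720 mol
n(gas produced) = (2/1) × 0.3720 = 0.7440 mol
P = nRT/V = 0.7440 × 0.08206 × 516.15 / 2.23 = 14.13 atm

14.1 atm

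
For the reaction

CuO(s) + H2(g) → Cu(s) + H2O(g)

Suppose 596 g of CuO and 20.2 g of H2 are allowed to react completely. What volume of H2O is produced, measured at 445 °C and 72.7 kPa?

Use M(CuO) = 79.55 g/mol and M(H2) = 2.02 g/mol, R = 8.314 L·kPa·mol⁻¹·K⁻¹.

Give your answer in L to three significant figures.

615 L

n(CuO) = 596 / 79.55 = 7.492 mol
n(H2) = 20.2 / 2.02 = 10.00 mol
For 7.492 mol CuO, stoichiometry requires (1/1) × 7.492 = 7.492 mol H2; 10.00 mol is available, so CuO is limiting.
n(H2O) = (1/1) × 7.492 = 7.492 mol
V(H2O) = nRT/P = 7.492 × 8.314 × 718.15 / 72.7 = 615.3 L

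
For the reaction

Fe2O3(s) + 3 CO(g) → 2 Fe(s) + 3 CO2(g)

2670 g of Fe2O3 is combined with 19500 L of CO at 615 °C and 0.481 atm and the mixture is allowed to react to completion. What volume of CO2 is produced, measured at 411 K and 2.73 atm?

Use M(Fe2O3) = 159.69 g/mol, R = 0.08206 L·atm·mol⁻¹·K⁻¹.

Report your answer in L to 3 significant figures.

620 L

n(Fe2O3) = 2670 / 159.69 = 16.72 mol
n(CO) = PV/RT = (0.481 × 19500) / (0.08206 × 888.15) = 128.7 mol
For 16.72 mol Fe2O3, stoichiometry requires (3/1) × 16.72 = 50.16 mol CO; 128.7 mol is available, so Fe2O3 is limiting.
n(CO2) = (3/1) × 16.72 = 50.16 mol
V(CO2) = nRT/P = 50.16 × 0.08206 × 411 / 2.73 = 619.7 L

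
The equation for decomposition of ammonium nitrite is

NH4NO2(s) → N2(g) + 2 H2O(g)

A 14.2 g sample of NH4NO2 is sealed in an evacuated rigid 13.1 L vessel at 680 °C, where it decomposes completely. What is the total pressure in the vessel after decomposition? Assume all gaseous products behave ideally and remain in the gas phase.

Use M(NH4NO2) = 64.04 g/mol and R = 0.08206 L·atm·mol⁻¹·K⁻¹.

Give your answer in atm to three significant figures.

n(NH4NO2) = 14.2 / 64.04 = 0.2217 mol
n(gas produced) = (3/1) × 0.2217 = 0.6651 mol
P = nRT/V = 0.6651 × 0.08206 × 953.15 / 13.1 = 3.971 atm

3.97 atm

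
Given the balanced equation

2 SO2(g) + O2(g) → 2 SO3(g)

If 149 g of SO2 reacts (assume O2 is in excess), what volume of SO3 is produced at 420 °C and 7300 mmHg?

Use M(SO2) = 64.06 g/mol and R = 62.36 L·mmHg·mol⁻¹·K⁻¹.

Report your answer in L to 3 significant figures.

13.8 L

n(SO2) = 149.0 / 64.06 = 2.326 mol
n(SO3) = (2/2) × 2.326 = 2.326 mol
V = nRT/P = 2.326 × 62.36 × 693.15 / 7300 = 13.77 L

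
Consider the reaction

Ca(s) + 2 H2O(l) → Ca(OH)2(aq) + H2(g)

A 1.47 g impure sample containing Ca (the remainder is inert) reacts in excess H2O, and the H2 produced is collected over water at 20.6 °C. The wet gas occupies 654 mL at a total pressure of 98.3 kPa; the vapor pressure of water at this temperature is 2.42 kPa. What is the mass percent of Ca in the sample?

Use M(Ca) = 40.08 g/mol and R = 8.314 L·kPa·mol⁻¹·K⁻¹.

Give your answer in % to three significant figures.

P(H2) = 98.3 − 2.42 = 95.88 kPa
n(H2) = PV/RT = (95.88 × 0.6540) / (8.314 × 293.75) = 0.02568 mol
n(Ca) = (1/1) × 0.02568 = 0.02568 mol
m(Ca) = 0.02568 × 40.08 = 1.029 g
%Ca = 1.029 / 1.47 × 100 = 70.00%

70.0 %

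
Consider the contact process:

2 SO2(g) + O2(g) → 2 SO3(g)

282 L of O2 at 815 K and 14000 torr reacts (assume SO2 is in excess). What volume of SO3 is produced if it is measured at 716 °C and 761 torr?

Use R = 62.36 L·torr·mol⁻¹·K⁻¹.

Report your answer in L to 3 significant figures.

n(O2) = PV/RT = (14000 × 282) / (62.36 × 815) = 77.68 mol
n(SO3) = (2/1) × 77.68 = 155.4 mol
V = nRT/P = 155.4 × 62.36 × 989.15 / 761 = 12600 L

12600 L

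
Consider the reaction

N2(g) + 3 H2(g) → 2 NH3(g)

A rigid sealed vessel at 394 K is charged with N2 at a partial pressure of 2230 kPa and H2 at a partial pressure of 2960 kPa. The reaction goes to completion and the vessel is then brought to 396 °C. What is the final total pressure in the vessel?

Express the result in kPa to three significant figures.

Because the vessel is rigid and T is held at 394 K, work the stoichiometry in partial pressures (P_i = n_iRT/V).
P(H2) required for 2230 kPa of N2 = (3/1) × 2230 = 6690 kPa; available 2960 kPa, so H2 is limiting.
P(N2) remaining = 2230 − (1/3) × 2960 = 1243 kPa
P(gaseous products) = (2)/3 × 2960 = 1973 kPa
P_total at 394 K = 1243 + 1973 = 3216 kPa
Scaling to 396 °C: P = 3216 × 669.15/394 = 5462 kPa

5460 kPa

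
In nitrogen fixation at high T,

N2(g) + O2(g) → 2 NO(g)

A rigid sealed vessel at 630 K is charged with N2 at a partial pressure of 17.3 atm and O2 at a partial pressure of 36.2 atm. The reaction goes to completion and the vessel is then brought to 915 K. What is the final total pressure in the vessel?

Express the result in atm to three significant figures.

At constant V, partial pressures at 630 K are proportional to moles, so apply stoichiometry directly to pressures.
P(O2) required for 17.3 atm of N2 = (1/1) × 17.3 = 17.30 atm; available 36.2 atm, so N2 is limiting.
P(O2) remaining = 36.2 − (1/1) × 17.3 = 18.90 atm
P(gaseous products) = (2)/1 × 17.3 = 34.60 atm
P_total at 630 K = 18.90 + 34.60 = 53.50 atm
Scaling to 915 K: P = 53.50 × 915/630 = 77.70 atm

77.7 atm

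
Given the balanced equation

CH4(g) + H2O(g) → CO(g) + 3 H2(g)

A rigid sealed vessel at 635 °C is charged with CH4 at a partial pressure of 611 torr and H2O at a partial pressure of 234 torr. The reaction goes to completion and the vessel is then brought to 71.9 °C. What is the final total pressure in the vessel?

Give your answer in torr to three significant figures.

With V and T fixed, P_i ∝ n_i, so the mole ratios apply directly to partial pressures at 635 °C.
P(H2O) required for 611 torr of CH4 = (1/1) × 611 = 611.0 torr; available 234 torr, so H2O is limiting.
P(CH4) remaining = 611 − (1/1) × 234 = 377.0 torr
P(gaseous products) = (1+3)/1 × 234 = 936.0 torr
P_total at 635 °C = 377.0 + 936.0 = 1313 torr
Scaling to 71.9 °C: P = 1313 × 345.05/908.15 = 498.9 torr

499 torr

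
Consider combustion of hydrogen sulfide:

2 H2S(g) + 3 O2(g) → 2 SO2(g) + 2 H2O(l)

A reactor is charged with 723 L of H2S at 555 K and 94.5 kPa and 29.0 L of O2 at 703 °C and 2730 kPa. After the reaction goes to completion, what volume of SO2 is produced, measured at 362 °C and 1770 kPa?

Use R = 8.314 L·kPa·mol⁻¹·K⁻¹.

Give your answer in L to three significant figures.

n(H2S) = PV/RT = (94.5 × 723) / (8.314 × 555) = 14.81 mol
n(O2) = PV/RT = (2730 × 29.0) / (8.314 × 976.15) = 9.755 mol
For 14.81 mol H2S, stoichiometry requires (3/2) × 14.81 = 22.21 mol O2; 9.755 mol is available, so O2 is limiting.
n(SO2) = (2/3) × 9.755 = 6.503 mol
V(SO2) = nRT/P = 6.503 × 8.314 × 635.15 / 1770 = 19.40 L

19.4 L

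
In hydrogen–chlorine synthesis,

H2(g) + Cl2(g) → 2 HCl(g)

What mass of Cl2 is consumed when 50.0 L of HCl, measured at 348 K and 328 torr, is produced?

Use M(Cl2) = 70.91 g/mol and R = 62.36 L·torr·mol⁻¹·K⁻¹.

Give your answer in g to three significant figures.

26.8 g

n(HCl) = PV/RT = (328 × 50.0) / (62.36 × 348) = 0.7557 mol
n(Cl2) = (1/2) × 0.7557 = 0.3779 mol
m(Cl2) = 0.3779 × 70.91 = 26.80 g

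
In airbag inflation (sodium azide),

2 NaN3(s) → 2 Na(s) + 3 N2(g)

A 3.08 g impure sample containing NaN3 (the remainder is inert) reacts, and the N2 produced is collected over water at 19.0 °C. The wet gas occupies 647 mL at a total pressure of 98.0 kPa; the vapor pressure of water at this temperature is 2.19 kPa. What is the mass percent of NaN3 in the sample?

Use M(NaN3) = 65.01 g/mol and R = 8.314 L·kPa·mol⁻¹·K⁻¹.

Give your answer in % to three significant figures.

P(N2) = 98.0 − 2.19 = 95.81 kPa
n(N2) = PV/RT = (95.81 × 0.6470) / (8.314 × 292.15) = 0.02552 mol
n(NaN3) = (2/3) × 0.02552 = 0.01701 mol
m(NaN3) = 0.01701 × 65.01 = 1.106 g
%NaN3 = 1.106 / 3.08 × 100 = 35.91%

35.9 %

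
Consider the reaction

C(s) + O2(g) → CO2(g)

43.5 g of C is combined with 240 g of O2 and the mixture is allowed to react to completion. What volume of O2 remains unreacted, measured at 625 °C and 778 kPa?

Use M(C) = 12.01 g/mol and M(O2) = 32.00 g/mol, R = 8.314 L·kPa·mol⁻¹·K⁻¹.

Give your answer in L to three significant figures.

37.2 L

n(C) = 43.5 / 12.01 = 3.622 mol
n(O2) = 240 / 32.00 = 7.500 mol
For 3.622 mol C, stoichiometry requires (1/1) × 3.622 = 3.622 mol O2; 7.500 mol is available, so C is limiting.
n(O2) consumed = (1/1) × 3.622 = 3.622 mol; remaining = 7.500 − 3.622 = 3.878 mol
V(O2) = nRT/P = 3.878 × 8.314 × 898.15 / 778 = 37.22 L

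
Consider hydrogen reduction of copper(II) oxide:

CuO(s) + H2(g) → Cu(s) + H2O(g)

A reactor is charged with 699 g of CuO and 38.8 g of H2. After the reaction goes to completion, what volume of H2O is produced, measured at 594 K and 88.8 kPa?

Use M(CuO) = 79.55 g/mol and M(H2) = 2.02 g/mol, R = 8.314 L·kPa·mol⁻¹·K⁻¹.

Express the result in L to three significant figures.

489 L

n(CuO) = 699 / 79.55 = 8.787 mol
n(H2) = 38.8 / 2.02 = 19.21 mol
For 8.787 mol CuO, stoichiometry requires (1/1) × 8.787 = 8.787 mol H2; 19.21 mol is available, so CuO is limiting.
n(H2O) = (1/1) × 8.787 = 8.787 mol
V(H2O) = nRT/P = 8.787 × 8.314 × 594 / 88.8 = 488.7 L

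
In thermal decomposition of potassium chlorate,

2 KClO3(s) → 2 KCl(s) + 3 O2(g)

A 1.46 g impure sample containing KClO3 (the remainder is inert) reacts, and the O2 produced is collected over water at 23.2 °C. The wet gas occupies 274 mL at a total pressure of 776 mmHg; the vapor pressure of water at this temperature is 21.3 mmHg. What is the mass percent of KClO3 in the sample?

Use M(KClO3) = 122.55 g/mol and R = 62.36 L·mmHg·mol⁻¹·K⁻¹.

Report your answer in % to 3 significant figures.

62.6 %

P(O2) = 776 − 21.3 = 754.7 mmHg
n(O2) = PV/RT = (754.7 × 0.2740) / (62.36 × 296.35) = 0.01119 mol
n(KClO3) = (2/3) × 0.01119 = 0.007460 mol
m(KClO3) = 0.007460 × 122.55 = 0.9142 g
%KClO3 = 0.9142 / 1.46 × 100 = 62.62%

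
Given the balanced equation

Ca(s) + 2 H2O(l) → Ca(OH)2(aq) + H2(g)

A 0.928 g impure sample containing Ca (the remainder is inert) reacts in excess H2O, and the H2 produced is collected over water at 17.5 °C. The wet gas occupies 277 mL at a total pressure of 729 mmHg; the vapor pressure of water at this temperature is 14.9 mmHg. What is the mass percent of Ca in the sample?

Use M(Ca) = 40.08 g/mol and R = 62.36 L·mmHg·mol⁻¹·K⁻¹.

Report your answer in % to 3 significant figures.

P(H2) = 729 − 14.9 = 714.1 mmHg
n(H2) = PV/RT = (714.1 × 0.2770) / (62.36 × 290.65) = 0.01091 mol
n(Ca) = (1/1) × 0.01091 = 0.01091 mol
m(Ca) = 0.01091 × 40.08 = 0.4373 g
%Ca = 0.4373 / 0.928 × 100 = 47.12%

47.1 %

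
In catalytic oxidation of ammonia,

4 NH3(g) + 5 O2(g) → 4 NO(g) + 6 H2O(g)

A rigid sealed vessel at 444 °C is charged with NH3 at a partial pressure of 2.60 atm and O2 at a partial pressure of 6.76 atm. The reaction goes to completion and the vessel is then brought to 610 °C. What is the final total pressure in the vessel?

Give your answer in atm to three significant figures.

12.3 atm

Because the vessel is rigid and T is held at 444 °C, work the stoichiometry in partial pressures (P_i = n_iRT/V).
P(O2) required for 2.60 atm of NH3 = (5/4) × 2.60 = 3.250 atm; available 6.76 atm, so NH3 is limiting.
P(O2) remaining = 6.76 − (5/4) × 2.60 = 3.510 atm
P(gaseous products) = (4+6)/4 × 2.60 = 6.500 atm
P_total at 444 °C = 3.510 + 6.500 = 10.01 atm
Scaling to 610 °C: P = 10.01 × 883.15/717.15 = 12.33 atm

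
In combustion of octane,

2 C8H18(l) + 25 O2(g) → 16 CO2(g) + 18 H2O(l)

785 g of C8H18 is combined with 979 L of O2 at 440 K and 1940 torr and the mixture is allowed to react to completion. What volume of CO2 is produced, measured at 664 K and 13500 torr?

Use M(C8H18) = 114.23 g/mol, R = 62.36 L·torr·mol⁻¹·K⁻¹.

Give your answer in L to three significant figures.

n(C8H18) = 785 / 114.23 = 6.872 mol
n(O2) = PV/RT = (1940 × 979) / (62.36 × 440) = 69.22 mol
For 6.872 mol C8H18, stoichiometry requires (25/2) × 6.872 = 85.90 mol O2; 69.22 mol is available, so O2 is limiting.
n(CO2) = (16/25) × 69.22 = 44.30 mol
V(CO2) = nRT/P = 44.30 × 62.36 × 664 / 13500 = 135.9 L

136 L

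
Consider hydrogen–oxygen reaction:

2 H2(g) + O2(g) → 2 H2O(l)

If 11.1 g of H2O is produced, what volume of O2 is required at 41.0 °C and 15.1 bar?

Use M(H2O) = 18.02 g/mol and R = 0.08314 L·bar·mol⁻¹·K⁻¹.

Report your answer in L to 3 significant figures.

0.533 L

n(H2O) = 11.10 / 18.02 = 0.6160 mol
n(O2) = (1/2) × 0.6160 = 0.3080 mol
V = nRT/P = 0.3080 × 0.08314 × 314.15 / 15.1 = 0.5327 L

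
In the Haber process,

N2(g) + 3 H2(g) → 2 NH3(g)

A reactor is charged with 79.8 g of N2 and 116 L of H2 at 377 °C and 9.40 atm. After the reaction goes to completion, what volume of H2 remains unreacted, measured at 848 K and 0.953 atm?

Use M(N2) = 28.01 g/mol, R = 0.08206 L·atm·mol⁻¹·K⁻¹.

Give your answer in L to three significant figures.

868 L

n(N2) = 79.8 / 28.01 = 2.849 mol
n(H2) = PV/RT = (9.40 × 116) / (0.08206 × 650.15) = 20.44 mol
For 2.849 mol N2, stoichiometry requires (3/1) × 2.849 = 8.547 mol H2; 20.44 mol is available, so N2 is limiting.
n(H2) consumed = (3/1) × 2.849 = 8.547 mol; remaining = 20.44 − 8.547 = 11.89 mol
V(H2) = nRT/P = 11.89 × 0.08206 × 848 / 0.953 = 868.2 L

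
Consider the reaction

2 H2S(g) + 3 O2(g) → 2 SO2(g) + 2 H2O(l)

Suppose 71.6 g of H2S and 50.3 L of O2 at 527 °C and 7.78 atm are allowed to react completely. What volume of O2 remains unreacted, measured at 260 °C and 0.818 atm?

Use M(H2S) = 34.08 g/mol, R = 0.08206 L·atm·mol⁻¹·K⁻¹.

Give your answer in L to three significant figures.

n(H2S) = 71.6 / 34.08 = 2.101 mol
n(O2) = PV/RT = (7.78 × 50.3) / (0.08206 × 800.15) = 5.960 mol
For 2.101 mol H2S, stoichiometry requires (3/2) × 2.101 = 3.151 mol O2; 5.960 mol is available, so H2S is limiting.
n(O2) consumed = (3/2) × 2.101 = 3.151 mol; remaining = 5.960 − 3.151 = 2.809 mol
V(O2) = nRT/P = 2.809 × 0.08206 × 533.15 / 0.818 = 150.2 L

150 L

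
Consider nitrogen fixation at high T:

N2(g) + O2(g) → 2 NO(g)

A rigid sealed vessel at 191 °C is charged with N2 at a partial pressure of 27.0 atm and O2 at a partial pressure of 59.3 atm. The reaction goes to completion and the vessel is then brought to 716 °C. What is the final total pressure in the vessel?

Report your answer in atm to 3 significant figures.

Because the vessel is rigid and T is held at 191 °C, work the stoichiometry in partial pressures (P_i = n_iRT/V).
P(O2) required for 27.0 atm of N2 = (1/1) × 27.0 = 27.00 atm; available 59.3 atm, so N2 is limiting.
P(O2) remaining = 59.3 − (1/1) × 27.0 = 32.30 atm
P(gaseous products) = (2)/1 × 27.0 = 54.00 atm
P_total at 191 °C = 32.30 + 54.00 = 86.30 atm
Scaling to 716 °C: P = 86.30 × 989.15/464.15 = 183.9 atm

184 atm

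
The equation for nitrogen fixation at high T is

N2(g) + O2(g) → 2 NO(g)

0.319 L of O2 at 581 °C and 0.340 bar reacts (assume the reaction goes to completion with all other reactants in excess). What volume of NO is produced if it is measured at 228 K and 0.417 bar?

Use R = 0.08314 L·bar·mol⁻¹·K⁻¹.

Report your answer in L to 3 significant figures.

n(O2) = PV/RT = (0.340 × 0.319) / (0.08314 × 854.15) = 0.001527 mol
n(NO) = (2/1) × 0.001527 = 0.003054 mol
V = nRT/P = 0.003054 × 0.08314 × 228 / 0.417 = 0.1388 L

0.139 L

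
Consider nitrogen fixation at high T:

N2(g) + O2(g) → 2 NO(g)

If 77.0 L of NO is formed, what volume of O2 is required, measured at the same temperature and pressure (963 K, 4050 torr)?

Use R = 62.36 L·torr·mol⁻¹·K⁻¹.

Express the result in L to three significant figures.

At constant T and P, gas volumes are in the mole ratio: V(O2) = (1/2) × 77.0 = 38.50 L

38.5 L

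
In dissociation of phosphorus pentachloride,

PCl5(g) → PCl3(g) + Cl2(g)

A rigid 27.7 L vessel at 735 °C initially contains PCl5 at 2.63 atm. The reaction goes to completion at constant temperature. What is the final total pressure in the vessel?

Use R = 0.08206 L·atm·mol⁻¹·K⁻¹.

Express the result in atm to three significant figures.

5.26 atm

Rigid vessel, constant T ⇒ P scales with total gas moles (1 → 2).
P_final = (2/1) × 2.63 = 5.260 atm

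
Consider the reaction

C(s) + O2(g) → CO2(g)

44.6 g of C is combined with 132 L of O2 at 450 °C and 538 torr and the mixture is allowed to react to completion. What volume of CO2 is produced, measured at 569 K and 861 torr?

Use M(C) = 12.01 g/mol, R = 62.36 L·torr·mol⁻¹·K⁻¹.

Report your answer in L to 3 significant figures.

64.9 L

n(C) = 44.6 / 12.01 = 3.714 mol
n(O2) = PV/RT = (538 × 132) / (62.36 × 723.15) = 1.575 mol
For 3.714 mol C, stoichiometry requires (1/1) × 3.714 = 3.714 mol O2; 1.575 mol is available, so O2 is limiting.
n(CO2) = (1/1) × 1.575 = 1.575 mol
V(CO2) = nRT/P = 1.575 × 62.36 × 569 / 861 = 64.91 L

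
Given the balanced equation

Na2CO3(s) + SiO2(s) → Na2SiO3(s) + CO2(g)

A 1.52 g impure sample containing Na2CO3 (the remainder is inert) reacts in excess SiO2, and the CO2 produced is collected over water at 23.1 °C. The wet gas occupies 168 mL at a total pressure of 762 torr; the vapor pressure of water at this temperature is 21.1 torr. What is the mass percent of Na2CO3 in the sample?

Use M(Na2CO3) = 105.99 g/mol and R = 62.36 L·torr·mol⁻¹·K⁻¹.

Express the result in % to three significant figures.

P(CO2) = 762 − 21.1 = 740.9 torr
n(CO2) = PV/RT = (740.9 × 0.1680) / (62.36 × 296.25) = 0.006738 mol
n(Na2CO3) = (1/1) × 0.006738 = 0.006738 mol
m(Na2CO3) = 0.006738 × 105.99 = 0.7142 g
%Na2CO3 = 0.7142 / 1.52 × 100 = 46.99%

47.0 %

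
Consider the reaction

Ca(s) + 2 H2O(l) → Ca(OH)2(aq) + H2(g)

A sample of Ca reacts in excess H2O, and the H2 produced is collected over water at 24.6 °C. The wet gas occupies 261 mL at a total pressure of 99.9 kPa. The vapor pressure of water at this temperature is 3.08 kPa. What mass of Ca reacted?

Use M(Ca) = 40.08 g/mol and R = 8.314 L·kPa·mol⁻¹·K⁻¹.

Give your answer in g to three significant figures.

0.409 g

P(H2) = 99.9 − 3.08 = 96.82 kPa
n(H2) = PV/RT = (96.82 × 0.2610) / (8.314 × 297.75) = 0.01021 mol
n(Ca) = (1/1) × 0.01021 = 0.01021 mol
m(Ca) = 0.01021 × 40.08 = 0.4092 g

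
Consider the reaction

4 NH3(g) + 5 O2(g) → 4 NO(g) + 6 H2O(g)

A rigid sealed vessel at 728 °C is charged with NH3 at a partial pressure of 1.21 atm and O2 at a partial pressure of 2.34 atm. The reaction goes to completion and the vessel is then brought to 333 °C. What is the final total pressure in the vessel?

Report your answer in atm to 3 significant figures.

2.33 atm

Because the vessel is rigid and T is held at 728 °C, work the stoichiometry in partial pressures (P_i = n_iRT/V).
P(O2) required for 1.21 atm of NH3 = (5/4) × 1.21 = 1.512 atm; available 2.34 atm, so NH3 is limiting.
P(O2) remaining = 2.34 − (5/4) × 1.21 = 0.8275 atm
P(gaseous products) = (4+6)/4 × 1.21 = 3.025 atm
P_total at 728 °C = 0.8275 + 3.025 = 3.853 atm
Scaling to 333 °C: P = 3.853 × 606.15/1001.15 = 2.333 atm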